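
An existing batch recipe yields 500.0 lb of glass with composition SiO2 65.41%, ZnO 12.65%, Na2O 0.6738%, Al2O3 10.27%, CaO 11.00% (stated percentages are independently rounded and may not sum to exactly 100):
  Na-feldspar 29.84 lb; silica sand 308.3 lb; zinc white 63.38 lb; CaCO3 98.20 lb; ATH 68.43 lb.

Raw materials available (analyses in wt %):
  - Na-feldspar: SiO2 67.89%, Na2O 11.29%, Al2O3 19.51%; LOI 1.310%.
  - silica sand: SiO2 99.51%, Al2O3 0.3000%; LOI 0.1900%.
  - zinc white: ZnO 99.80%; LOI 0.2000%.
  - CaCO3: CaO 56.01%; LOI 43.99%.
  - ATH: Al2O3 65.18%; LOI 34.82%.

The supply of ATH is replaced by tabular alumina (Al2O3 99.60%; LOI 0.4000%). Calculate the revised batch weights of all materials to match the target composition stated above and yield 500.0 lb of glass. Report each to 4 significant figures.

Full precision is kept from start to finish. In-progress results are shown, rounded to four significant digits, in the working; exactly one rounding is applied to each reported result; all derived quantities (glass mass, yield, totals, LOI, five oxide percentages) are rebuilt at full precision using the weight values for 500.0 lb of glass, as quoted within the question or the answer.
The oxide mass targets at 500.0 lb glass:
  SiO2: 65.41% × 500.0 = 327.0 lb
  ZnO: 12.65% × 500.0 = 63.25 lb
  Na2O: 0.6738% × 500.0 = 3.369 lb
  Al2O3: 10.27% × 500.0 = 51.35 lb
  CaO: 11.00% × 500.0 = 55.00 lb
Verifying the oxide balance from the weights as reported, at the basis given (sums match the target masses up to rounding of the answer):
  SiO2: 29.84·0.6789 + 308.3·0.9951 = 327.0 lb (target 327.0 lb)
  ZnO: 63.38·0.9980 = 63.25 lb (target 63.25 lb)
  Na2O: 29.84·0.1129 = 3.369 lb (target 3.369 lb)
  Al2O3: 29.84·0.1951 + 308.3·0.003000 + 44.78·0.9960 = 51.35 lb (target 51.35 lb)
  CaO: 98.20·0.5601 = 55.00 lb (target 55.00 lb)
Glass-mass sanity pass: total charge less LOI = 500.0 lb (oxide target masses add up to 500.0 lb; the stated basis being 500.0 lb — a pure rounding effect).
Batch grand total — Σ batch = 544.5 lb; LOI loss = Σ batch·LOI = 44.48 lb; the yield ratio, glass ÷ batch: 91.83%.

Revised batch per 500.0 lb glass:
  Na-feldspar: 29.84 lb
  silica sand: 308.3 lb
  zinc white: 63.38 lb
  CaCO3: 98.20 lb
  tabular alumina: 44.78 lb
Total batch = 544.5 lb; LOI loss = 44.48 lb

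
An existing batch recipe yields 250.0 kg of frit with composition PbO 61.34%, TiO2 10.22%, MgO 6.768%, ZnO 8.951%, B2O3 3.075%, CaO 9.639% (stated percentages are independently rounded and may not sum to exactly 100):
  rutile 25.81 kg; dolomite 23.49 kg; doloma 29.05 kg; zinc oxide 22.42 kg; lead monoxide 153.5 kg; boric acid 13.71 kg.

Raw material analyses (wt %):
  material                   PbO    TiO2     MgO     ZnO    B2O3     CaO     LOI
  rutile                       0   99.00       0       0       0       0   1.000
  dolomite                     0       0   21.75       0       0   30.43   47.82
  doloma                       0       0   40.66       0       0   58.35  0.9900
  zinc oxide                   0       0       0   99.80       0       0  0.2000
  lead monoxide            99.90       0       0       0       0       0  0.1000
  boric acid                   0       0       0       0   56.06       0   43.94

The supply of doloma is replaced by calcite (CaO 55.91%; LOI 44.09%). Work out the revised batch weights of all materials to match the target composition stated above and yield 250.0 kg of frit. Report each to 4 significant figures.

Revised batch per 250.0 kg frit:
  rutile: 25.81 kg
  dolomite: 77.79 kg
  calcite: 0.7603 kg
  zinc oxide: 22.42 kg
  lead monoxide: 153.5 kg
  boric acid: 13.71 kg
Total batch = 294.0 kg; LOI loss = 44.02 kg

In-progress results are printed rounded to 4 significant figures between the steps; every computation holds full precision in all steps — exactly one rounding is applied to each reported value — derived quantities, which include glass mass, ignition loss, the yield, totals, six oxide percentages, are recomputed in exact precision, exactly as shown in problem or answer, using the weight values at 250.0 kg of glass.
Target masses of each oxide per 250.0 kg frit:
  PbO: 61.34% × 250.0 = 153.4 kg
  TiO2: 10.22% × 250.0 = 25.55 kg
  MgO: 6.768% × 250.0 = 16.92 kg
  ZnO: 8.951% × 250.0 = 22.38 kg
  B2O3: 3.075% × 250.0 = 7.688 kg
  CaO: 9.639% × 250.0 = 24.10 kg
Mass-balance tally per oxide per the reported batch figures, relative to the basis at hand (oxide sums agree with the targets once rounding is allowed for):
  PbO: 153.5·0.9990 = 153.3 kg (target 153.4 kg)
  TiO2: 25.81·0.9900 = 25.55 kg (target 25.55 kg)
  MgO: 77.79·0.2175 = 16.92 kg (target 16.92 kg)
  ZnO: 22.42·0.9980 = 22.38 kg (target 22.38 kg)
  B2O3: 13.71·0.5606 = 7.686 kg (target 7.688 kg)
  CaO: 77.79·0.3043 + 0.7603·0.5591 = 24.10 kg (target 24.10 kg)
Auditing the glass mass value: Σ batch − LOI loss = 250.0 kg (the Σ of target masses is 250.0 kg; with the basis standing at 250.0 kg — gaps are rounding artifacts).
Batch total: Σ batch = 294.0 kg; ignition loss, Σ(batch × LOI) = 44.02 kg; the yield ratio, glass ÷ batch: 85.03%.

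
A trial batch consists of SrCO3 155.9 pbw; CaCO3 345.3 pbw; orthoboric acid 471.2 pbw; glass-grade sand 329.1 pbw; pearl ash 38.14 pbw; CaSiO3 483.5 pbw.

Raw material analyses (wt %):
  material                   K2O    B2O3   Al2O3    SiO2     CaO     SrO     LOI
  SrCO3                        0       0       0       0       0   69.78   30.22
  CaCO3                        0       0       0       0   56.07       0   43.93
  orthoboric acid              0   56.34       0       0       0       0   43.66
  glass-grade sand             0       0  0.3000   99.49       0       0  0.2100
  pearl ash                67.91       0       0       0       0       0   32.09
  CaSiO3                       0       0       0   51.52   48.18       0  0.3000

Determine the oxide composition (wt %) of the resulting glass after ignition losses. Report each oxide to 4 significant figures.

The intermediate values appear with 4-significant-figure rounding within the worked lines — full precision is maintained at all times — every reported number is rounded once only. All derived quantities are carried at exact precision (the totals, LOI, yield, the six compositions, glass mass) starting from the weights for 1404 pbw of glass as written in problem or answer.
Oxide-by-oxide delivered mass:
  K2O: 38.14·0.6791 = 25.90 pbw
  B2O3: 471.2·0.5634 = 265.5 pbw
  Al2O3: 329.1·0.003000 = 0.9873 pbw
  SiO2: 329.1·0.9949 + 483.5·0.5152 = 576.5 pbw
  CaO: 345.3·0.5607 + 483.5·0.4818 = 426.6 pbw
  SrO: 155.9·0.6978 = 108.8 pbw
LOI: 155.9·0.3022 + 345.3·0.4393 + 471.2·0.4366 + 329.1·0.002100 + 38.14·0.3209 + 483.5·0.003000 = 418.9 pbw
The glass mass, total less LOI, = 1823 − 418.9 = 1404 pbw (= the summed oxide contributions)
percent by weight: oxide/glass ×100

Glass mass = 1404 pbw (batch 1823 − LOI 418.9).
Composition: K2O 1.844%, B2O3 18.91%, Al2O3 0.07031%, SiO2 41.06%, CaO 30.38%, SrO 7.747%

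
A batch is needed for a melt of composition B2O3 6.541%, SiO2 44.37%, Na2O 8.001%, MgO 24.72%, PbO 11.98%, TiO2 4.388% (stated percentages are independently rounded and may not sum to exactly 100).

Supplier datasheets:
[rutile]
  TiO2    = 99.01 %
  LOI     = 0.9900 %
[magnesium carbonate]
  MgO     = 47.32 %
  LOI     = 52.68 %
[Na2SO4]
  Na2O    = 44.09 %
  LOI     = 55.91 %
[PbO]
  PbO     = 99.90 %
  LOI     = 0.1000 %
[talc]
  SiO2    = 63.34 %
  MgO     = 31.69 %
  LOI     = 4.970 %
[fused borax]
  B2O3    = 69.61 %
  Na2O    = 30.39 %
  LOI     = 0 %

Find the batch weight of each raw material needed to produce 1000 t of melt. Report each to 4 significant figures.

Batch per 1000 t melt:
  rutile: 44.32 t
  magnesium carbonate: 53.28 t
  Na2SO4: 116.7 t
  PbO: 119.9 t
  talc: 700.5 t
  fused borax: 93.97 t
Total batch = 1129 t; LOI loss = 128.7 t; yield = 88.60%

Working values are shown, rounded to 4 significant figures, at each printed step — every computation maintains full float precision end to end — a single rounding finalizes each reported number — derived quantities are carried at full float precision (the six compositions, totals, net glass mass, yield, ignition loss) starting from the weights for 1000 t of glass, exactly as printed in the problem or answer text.
Target masses of each oxide per 1000 t melt:
  B2O3: 6.541% × 1000 = 65.41 t
  SiO2: 44.37% × 1000 = 443.7 t
  Na2O: 8.001% × 1000 = 80.01 t
  MgO: 24.72% × 1000 = 247.2 t
  PbO: 11.98% × 1000 = 119.8 t
  TiO2: 4.388% × 1000 = 43.88 t
Mass-balance tally per oxide using the reported weights, on the stated basis (sums match the target masses once rounding is allowed for):
  B2O3: 93.97·0.6961 = 65.41 t (target 65.41 t)
  SiO2: 700.5·0.6334 = 443.7 t (target 443.7 t)
  Na2O: 116.7·0.4409 + 93.97·0.3039 = 80.01 t (target 80.01 t)
  MgO: 53.28·0.4732 + 700.5·0.3169 = 247.2 t (target 247.2 t)
  PbO: 119.9·0.9990 = 119.8 t (target 119.8 t)
  TiO2: 44.32·0.9901 = 43.88 t (target 43.88 t)
Glass-mass sanity pass: net batch after ignition = 1000 t (the targets, summed, come to 1000 t; versus the stated basis of 1000 t — gaps are rounding artifacts).
Batch total: Σ batch = 1129 t; ignition loss, Σ(batch × LOI) = 128.7 t; yield, glass over the total, = 88.60%.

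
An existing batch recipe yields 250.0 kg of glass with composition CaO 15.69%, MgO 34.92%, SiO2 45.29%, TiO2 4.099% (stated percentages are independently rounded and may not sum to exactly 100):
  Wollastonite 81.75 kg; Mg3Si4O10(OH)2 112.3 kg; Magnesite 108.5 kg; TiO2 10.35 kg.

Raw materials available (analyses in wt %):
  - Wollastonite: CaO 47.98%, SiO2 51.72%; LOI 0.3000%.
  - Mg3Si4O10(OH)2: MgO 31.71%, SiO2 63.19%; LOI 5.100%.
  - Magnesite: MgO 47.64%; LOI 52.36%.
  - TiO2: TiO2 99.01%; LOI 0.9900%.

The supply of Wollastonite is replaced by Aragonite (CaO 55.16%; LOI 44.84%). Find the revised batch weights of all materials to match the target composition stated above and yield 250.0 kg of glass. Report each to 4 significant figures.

Revised batch per 250.0 kg glass:
  Aragonite: 71.11 kg
  Mg3Si4O10(OH)2: 179.2 kg
  Magnesite: 63.98 kg
  TiO2: 10.35 kg
Total batch = 324.6 kg; LOI loss = 74.63 kg

Working values are displayed rounded to 4 significant figures as written. Every computation maintains full precision from first step to last — every reported result is rounded just once. All derived quantities are rebuilt from the batch weights on 250.0 kg of glass in full float precision (totals, ignition loss, glass mass, four oxide percentages, yield), exactly as shown in problem or answer.
Per-oxide target masses for 250.0 kg glass:
  CaO: 15.69% × 250.0 = 39.22 kg
  MgO: 34.92% × 250.0 = 87.30 kg
  SiO2: 45.29% × 250.0 = 113.2 kg
  TiO2: 4.099% × 250.0 = 10.25 kg
Verifying the oxide balance applying the batch weights above, on the stated basis (summed amounts equal target values within answer rounding):
  CaO: 71.11·0.5516 = 39.22 kg (target 39.22 kg)
  MgO: 179.2·0.3171 + 63.98·0.4764 = 87.30 kg (target 87.30 kg)
  SiO2: 179.2·0.6319 = 113.2 kg (target 113.2 kg)
  TiO2: 10.35·0.9901 = 10.25 kg (target 10.25 kg)
Consistency of the glass mass: whole batch net of LOI = 250.0 kg (targets for the oxides total 250.0 kg; against the stated basis, 250.0 kg — any gap is answer rounding).
Batch total: Σ batch = 324.6 kg; LOI removed, Σ of batch·LOI: 74.63 kg; the yield ratio, glass ÷ batch: 77.01%.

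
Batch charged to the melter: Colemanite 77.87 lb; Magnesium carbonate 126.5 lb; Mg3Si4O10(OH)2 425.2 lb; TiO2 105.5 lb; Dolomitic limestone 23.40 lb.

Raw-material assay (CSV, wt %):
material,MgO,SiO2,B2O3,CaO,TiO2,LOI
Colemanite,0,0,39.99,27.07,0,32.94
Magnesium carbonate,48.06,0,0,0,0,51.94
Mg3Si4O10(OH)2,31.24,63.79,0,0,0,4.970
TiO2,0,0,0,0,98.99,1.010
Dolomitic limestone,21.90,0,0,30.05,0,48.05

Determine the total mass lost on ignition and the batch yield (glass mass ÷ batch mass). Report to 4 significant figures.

LOI loss = 124.8 lb; glass = 633.7 lb; yield = 83.55%

Values along the way are printed, with 4-significant-figure rounding, alongside each step. Each numeric step carries full float precision throughout; a single rounding finalizes each reported figure — the derived quantities, including net glass mass, ignition loss, totals, five oxide percentages, the yield, are recomputed from the weighed amounts per 633.7 lb of glass in full float precision, as quoted within the problem or the answer.
Per-material ignition loss:
  Colemanite: 77.87 × 0.3294 = 25.65 lb
  Magnesium carbonate: 126.5 × 0.5194 = 65.70 lb
  Mg3Si4O10(OH)2: 425.2 × 0.04970 = 21.13 lb
  TiO2: 105.5 × 0.01010 = 1.066 lb
  Dolomitic limestone: 23.40 × 0.4805 = 11.24 lb
Total LOI = 124.8 lb
Glass = batch − LOI = 758.5 − 124.8 = 633.7 lb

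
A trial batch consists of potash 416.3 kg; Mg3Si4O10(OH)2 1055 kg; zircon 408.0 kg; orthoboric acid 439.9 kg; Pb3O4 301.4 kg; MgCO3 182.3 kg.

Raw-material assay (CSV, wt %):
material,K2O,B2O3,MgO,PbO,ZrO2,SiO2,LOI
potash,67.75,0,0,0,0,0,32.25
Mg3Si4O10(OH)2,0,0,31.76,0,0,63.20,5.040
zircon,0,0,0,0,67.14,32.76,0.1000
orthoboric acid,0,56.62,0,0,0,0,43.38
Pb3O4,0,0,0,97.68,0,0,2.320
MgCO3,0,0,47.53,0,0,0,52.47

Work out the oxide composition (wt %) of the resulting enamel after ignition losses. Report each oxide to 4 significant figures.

Each numeric step runs at full precision in all steps — working values are rounded to 4 significant digits when quoted. Each reported figure undergoes a single rounding — the derived quantities are recomputed using the weight values at 2322 kg of glass in full precision (yield, the totals, ignition loss, glass mass, the six compositions) as they appear in problem or answer.
Per-oxide mass from batch:
  K2O: 416.3·0.6775 = 282.0 kg
  B2O3: 439.9·0.5662 = 249.1 kg
  MgO: 1055·0.3176 + 182.3·0.4753 = 421.7 kg
  PbO: 301.4·0.9768 = 294.4 kg
  ZrO2: 408.0·0.6714 = 273.9 kg
  SiO2: 1055·0.6320 + 408.0·0.3276 = 800.4 kg
LOI: 416.3·0.3225 + 1055·0.05040 + 408.0·0.001000 + 439.9·0.4338 + 301.4·0.02320 + 182.3·0.5247 = 481.3 kg
batch − LOI leaves glass = 2803 − 481.3 = 2322 kg (= the summed oxide contributions)
percent by weight: oxide/glass ×100

Glass mass = 2322 kg (batch 2803 − LOI 481.3).
Composition: K2O 12.15%, B2O3 10.73%, MgO 18.16%, PbO 12.68%, ZrO2 11.80%, SiO2 34.48%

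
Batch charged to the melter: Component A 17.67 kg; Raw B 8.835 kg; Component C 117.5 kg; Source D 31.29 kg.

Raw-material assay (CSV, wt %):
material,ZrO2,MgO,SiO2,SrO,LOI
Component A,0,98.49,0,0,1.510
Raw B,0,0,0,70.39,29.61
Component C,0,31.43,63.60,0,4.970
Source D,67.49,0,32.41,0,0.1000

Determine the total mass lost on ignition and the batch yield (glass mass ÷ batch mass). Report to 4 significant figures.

Intermediates are displayed rounded to 4 significant digits in the working — the whole derivation maintains full precision all the way through; every reported value sees exactly one rounding — the derived quantities (the yield, ignition loss, glass mass, the totals, four oxide percentages) are computed from the batch weights at 166.5 kg of glass at exact precision, as set out in the problem or the answer.
Ignition loss by material:
  Component A: 17.67 × 0.01510 = 0.2668 kg
  Raw B: 8.835 × 0.2961 = 2.616 kg
  Component C: 117.5 × 0.04970 = 5.840 kg
  Source D: 31.29 × 0.001000 = 0.03129 kg
Total LOI = 8.754 kg
Glass = batch − LOI = 175.3 − 8.754 = 166.5 kg

LOI loss = 8.754 kg; glass = 166.5 kg; yield = 95.01%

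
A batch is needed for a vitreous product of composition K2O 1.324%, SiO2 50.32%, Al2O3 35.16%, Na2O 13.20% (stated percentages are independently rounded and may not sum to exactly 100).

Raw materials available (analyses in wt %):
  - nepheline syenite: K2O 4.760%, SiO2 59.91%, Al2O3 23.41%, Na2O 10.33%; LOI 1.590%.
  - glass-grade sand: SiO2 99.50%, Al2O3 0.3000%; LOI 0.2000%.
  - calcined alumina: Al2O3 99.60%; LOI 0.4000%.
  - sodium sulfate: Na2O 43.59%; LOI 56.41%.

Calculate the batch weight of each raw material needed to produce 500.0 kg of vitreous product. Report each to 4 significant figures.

Batch per 500.0 kg vitreous product:
  nepheline syenite: 139.1 kg
  glass-grade sand: 169.1 kg
  calcined alumina: 143.3 kg
  sodium sulfate: 118.5 kg
Total batch = 570.0 kg; LOI loss = 69.97 kg; yield = 87.72%

All arithmetic keeps full precision at all times — in-progress results are shown, rounded to four significant figures, as written — each reported value is rounded only once. The derived quantities, including net glass mass, totals, ignition loss, yield, four oxide percentages, are rebuilt from the weighed amounts at 500.0 kg of glass in exact precision as they appear in either problem or answer.
Per-oxide target masses for 500.0 kg vitreous product:
  K2O: 1.324% × 500.0 = 6.620 kg
  SiO2: 50.32% × 500.0 = 251.6 kg
  Al2O3: 35.16% × 500.0 = 175.8 kg
  Na2O: 13.20% × 500.0 = 66.00 kg
Mass-balance tally per oxide applying the batch weights above, for the quoted basis mass (delivered sums recover each target up to rounding of the answer):
  K2O: 139.1·0.04760 = 6.621 kg (target 6.620 kg)
  SiO2: 139.1·0.5991 + 169.1·0.9950 = 251.6 kg (target 251.6 kg)
  Al2O3: 139.1·0.2341 + 169.1·0.003000 + 143.3·0.9960 = 175.8 kg (target 175.8 kg)
  Na2O: 139.1·0.1033 + 118.5·0.4359 = 66.02 kg (target 66.00 kg)
Auditing the glass mass value: total charge less LOI = 500.0 kg (the targets, summed, come to 500.0 kg; with the basis standing at 500.0 kg — gaps are rounding artifacts).
Whole-batch sum: Σ batch = 570.0 kg; LOI removed, Σ of batch·LOI: 69.97 kg; yield = glass ÷ total batch = 87.72%.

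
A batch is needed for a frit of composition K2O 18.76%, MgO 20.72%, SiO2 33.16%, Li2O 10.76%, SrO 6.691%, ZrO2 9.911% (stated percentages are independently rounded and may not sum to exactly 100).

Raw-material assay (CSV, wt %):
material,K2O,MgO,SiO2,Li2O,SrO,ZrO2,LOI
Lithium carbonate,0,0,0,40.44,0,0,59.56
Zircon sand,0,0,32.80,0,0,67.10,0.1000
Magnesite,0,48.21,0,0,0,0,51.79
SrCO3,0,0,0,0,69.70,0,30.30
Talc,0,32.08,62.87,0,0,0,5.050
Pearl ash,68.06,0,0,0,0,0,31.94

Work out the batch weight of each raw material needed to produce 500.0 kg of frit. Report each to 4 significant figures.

Intermediates are displayed, rounded to 4 significant digits, as written — all internal work runs at full precision end to end. Exactly one rounding lands on each reported figure — derived quantities are rebuilt in full precision (the six compositions, ignition loss, glass mass, totals, the yield) using the weight values on 500.0 kg of glass, as written in the problem or answer text.
The oxide mass targets at 500.0 kg frit:
  K2O: 18.76% × 500.0 = 93.80 kg
  MgO: 20.72% × 500.0 = 103.6 kg
  SiO2: 33.16% × 500.0 = 165.8 kg
  Li2O: 10.76% × 500.0 = 53.80 kg
  SrO: 6.691% × 500.0 = 33.46 kg
  ZrO2: 9.911% × 500.0 = 49.56 kg
Sums-versus-targets review applying the batch weights above, at the basis given (delivered sums recover each target within answer rounding):
  K2O: 137.8·0.6806 = 93.79 kg (target 93.80 kg)
  MgO: 65.05·0.4821 + 225.2·0.3208 = 103.6 kg (target 103.6 kg)
  SiO2: 73.85·0.3280 + 225.2·0.6287 = 165.8 kg (target 165.8 kg)
  Li2O: 133.0·0.4044 = 53.79 kg (target 53.80 kg)
  SrO: 48.00·0.6970 = 33.46 kg (target 33.46 kg)
  ZrO2: 73.85·0.6710 = 49.55 kg (target 49.56 kg)
Mass balance on the glass: batch Σ − ignition loss = 500.0 kg (oxide target masses add up to 500.0 kg; with the basis standing at 500.0 kg — a pure rounding effect).
Batch total: Σ batch = 682.9 kg; ignition loss, Σ(batch × LOI) = 182.9 kg; the yield ratio, glass ÷ batch: 73.22%.

Batch per 500.0 kg frit:
  Lithium carbonate: 133.0 kg
  Zircon sand: 73.85 kg
  Magnesite: 65.05 kg
  SrCO3: 48.00 kg
  Talc: 225.2 kg
  Pearl ash: 137.8 kg
Total batch = 682.9 kg; LOI loss = 182.9 kg; yield = 73.22%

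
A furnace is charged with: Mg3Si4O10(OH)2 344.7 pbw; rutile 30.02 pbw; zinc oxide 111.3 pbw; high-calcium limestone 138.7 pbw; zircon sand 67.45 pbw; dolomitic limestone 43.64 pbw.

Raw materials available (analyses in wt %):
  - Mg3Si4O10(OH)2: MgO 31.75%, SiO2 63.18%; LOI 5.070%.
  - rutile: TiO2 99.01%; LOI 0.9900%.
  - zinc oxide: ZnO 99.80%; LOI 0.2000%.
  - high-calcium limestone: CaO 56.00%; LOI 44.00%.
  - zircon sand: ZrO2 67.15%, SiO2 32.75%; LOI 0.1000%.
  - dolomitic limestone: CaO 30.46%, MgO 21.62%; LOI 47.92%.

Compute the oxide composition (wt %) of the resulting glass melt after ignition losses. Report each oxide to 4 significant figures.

Mid-chain values are shown with 4-significant-digit rounding within the worked lines. The whole derivation keeps full float precision in all steps; a single rounding completes every reported result — derived quantities are carried at full float precision (glass mass, totals, the yield, LOI, the six compositions) from the batch weights at 635.8 pbw of glass, as set out in either problem or answer.
Oxide-by-oxide delivered mass:
  CaO: 138.7·0.5600 + 43.64·0.3046 = 90.96 pbw
  ZrO2: 67.45·0.6715 = 45.29 pbw
  MgO: 344.7·0.3175 + 43.64·0.2162 = 118.9 pbw
  SiO2: 344.7·0.6318 + 67.45·0.3275 = 239.9 pbw
  ZnO: 111.3·0.9980 = 111.1 pbw
  TiO2: 30.02·0.9901 = 29.72 pbw
LOI: 344.7·0.05070 + 30.02·0.009900 + 111.3·0.002000 + 138.7·0.4400 + 67.45·0.001000 + 43.64·0.4792 = 100.0 pbw
Glass = total batch minus LOI = 735.8 − 100.0 = 635.8 pbw (= the summed oxide contributions)
wt % = oxide mass / glass mass × 100

Glass mass = 635.8 pbw (batch 735.8 − LOI 100.0).
Composition: CaO 14.31%, ZrO2 7.124%, MgO 18.70%, SiO2 37.73%, ZnO 17.47%, TiO2 4.675%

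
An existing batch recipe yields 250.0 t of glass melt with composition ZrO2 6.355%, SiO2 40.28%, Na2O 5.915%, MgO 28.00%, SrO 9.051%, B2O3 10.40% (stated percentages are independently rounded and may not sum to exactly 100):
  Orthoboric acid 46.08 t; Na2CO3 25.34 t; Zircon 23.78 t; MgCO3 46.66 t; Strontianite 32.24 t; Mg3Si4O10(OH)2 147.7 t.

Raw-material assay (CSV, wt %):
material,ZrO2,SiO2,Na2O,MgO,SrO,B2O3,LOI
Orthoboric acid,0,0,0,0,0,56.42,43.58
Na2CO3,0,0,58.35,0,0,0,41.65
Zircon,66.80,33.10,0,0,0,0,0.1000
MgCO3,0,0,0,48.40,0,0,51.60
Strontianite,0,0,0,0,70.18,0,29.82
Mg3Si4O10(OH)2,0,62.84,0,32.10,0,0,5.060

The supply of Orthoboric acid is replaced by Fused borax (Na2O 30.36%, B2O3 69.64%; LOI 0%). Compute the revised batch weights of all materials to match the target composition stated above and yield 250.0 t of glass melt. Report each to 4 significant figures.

All arithmetic keeps exact precision through the solve — rounding to 4 significant figures extends to each intermediate as shown. Each reported figure is rounded only once — derived quantities (yield, totals, ignition loss, net glass mass, six oxide percentages) are recomputed from the batch weights at 250.0 t of glass in full float precision, exactly as shown in the problem or the answer.
Target oxide masses per 250.0 t glass melt:
  ZrO2: 6.355% × 250.0 = 15.89 t
  SiO2: 40.28% × 250.0 = 100.7 t
  Na2O: 5.915% × 250.0 = 14.79 t
  MgO: 28.00% × 250.0 = 70.00 t
  SrO: 9.051% × 250.0 = 22.63 t
  B2O3: 10.40% × 250.0 = 26.00 t
Balance tally, oxide-wise, applying the batch weights above, on the stated basis (sum by sum, the targets are met inside rounding margins):
  ZrO2: 23.78·0.6680 = 15.89 t (target 15.89 t)
  SiO2: 23.78·0.3310 + 147.7·0.6284 = 100.7 t (target 100.7 t)
  Na2O: 37.33·0.3036 + 5.917·0.5835 = 14.79 t (target 14.79 t)
  MgO: 46.66·0.4840 + 147.7·0.3210 = 70.00 t (target 70.00 t)
  SrO: 32.24·0.7018 = 22.63 t (target 22.63 t)
  B2O3: 37.33·0.6964 = 26.00 t (target 26.00 t)
Consistency of the glass mass: total charge less LOI = 250.0 t (per-oxide target masses sum to 250.0 t; the stated basis being 250.0 t — a pure rounding effect).
Adding the batch up: Σ batch = 293.6 t; LOI loss = Σ batch·LOI = 43.65 t; yield = glass ÷ total batch = 85.13%.

Revised batch per 250.0 t glass melt:
  Fused borax: 37.33 t
  Na2CO3: 5.917 t
  Zircon: 23.78 t
  MgCO3: 46.66 t
  Strontianite: 32.24 t
  Mg3Si4O10(OH)2: 147.7 t
Total batch = 293.6 t; LOI loss = 43.65 t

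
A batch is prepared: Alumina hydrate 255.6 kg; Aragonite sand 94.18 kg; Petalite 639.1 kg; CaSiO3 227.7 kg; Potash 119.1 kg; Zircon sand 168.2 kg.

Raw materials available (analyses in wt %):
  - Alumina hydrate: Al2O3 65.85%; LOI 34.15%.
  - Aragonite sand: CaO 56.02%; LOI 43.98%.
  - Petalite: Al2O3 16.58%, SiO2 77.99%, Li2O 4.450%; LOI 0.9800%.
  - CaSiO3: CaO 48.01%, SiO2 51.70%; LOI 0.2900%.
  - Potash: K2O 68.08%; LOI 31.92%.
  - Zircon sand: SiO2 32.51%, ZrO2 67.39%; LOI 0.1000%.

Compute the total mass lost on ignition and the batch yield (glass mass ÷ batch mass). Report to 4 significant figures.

Working values are displayed rounded to 4 significant digits in the working; every computation holds full float precision all the way through — each reported figure receives exactly one rounding. Derived quantities are computed at full float precision (the six compositions, LOI, the yield, totals, glass mass) using the weight values per 1330 kg of glass exactly as printed in problem or answer.
LOI of each material in turn:
  Alumina hydrate: 255.6 × 0.3415 = 87.29 kg
  Aragonite sand: 94.18 × 0.4398 = 41.42 kg
  Petalite: 639.1 × 0.009800 = 6.263 kg
  CaSiO3: 227.7 × 0.002900 = 0.6603 kg
  Potash: 119.1 × 0.3192 = 38.02 kg
  Zircon sand: 168.2 × 0.001000 = 0.1682 kg
Total LOI = 173.8 kg
Glass = batch − LOI = 1504 − 173.8 = 1330 kg

LOI loss = 173.8 kg; glass = 1330 kg; yield = 88.44%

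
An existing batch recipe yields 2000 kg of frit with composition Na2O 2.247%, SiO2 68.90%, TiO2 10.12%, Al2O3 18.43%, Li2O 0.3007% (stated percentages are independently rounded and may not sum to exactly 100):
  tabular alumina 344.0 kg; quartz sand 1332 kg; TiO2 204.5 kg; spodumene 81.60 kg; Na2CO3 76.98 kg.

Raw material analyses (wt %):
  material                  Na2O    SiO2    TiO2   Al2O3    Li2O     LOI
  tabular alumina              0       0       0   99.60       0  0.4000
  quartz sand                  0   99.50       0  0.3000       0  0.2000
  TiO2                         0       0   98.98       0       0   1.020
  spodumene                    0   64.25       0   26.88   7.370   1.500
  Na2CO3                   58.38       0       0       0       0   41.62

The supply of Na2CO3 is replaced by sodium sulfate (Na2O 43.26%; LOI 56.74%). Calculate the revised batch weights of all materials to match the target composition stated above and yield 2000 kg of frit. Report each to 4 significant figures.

The whole derivation holds full precision at every stage. Working values are shown rounded off to 4 significant digits alongside each step. Each reported result is rounded a single time — the derived quantities are re-derived at full float precision (ignition loss, the yield, the five compositions, glass mass, the totals) from the weighed amounts on 2000 kg of glass, precisely as stated by the question or the answer.
Per-oxide target masses for 2000 kg frit:
  Na2O: 2.247% × 2000 = 44.94 kg
  SiO2: 68.90% × 2000 = 1378 kg
  TiO2: 10.12% × 2000 = 202.4 kg
  Al2O3: 18.43% × 2000 = 368.6 kg
  Li2O: 0.3007% × 2000 = 6.014 kg
Per-oxide balance check given the weights on record, against the basis in use (target by target, the sums agree once rounding is allowed for):
  Na2O: 103.9·0.4326 = 44.95 kg (target 44.94 kg)
  SiO2: 1332·0.9950 + 81.60·0.6425 = 1378 kg (target 1378 kg)
  TiO2: 204.5·0.9898 = 202.4 kg (target 202.4 kg)
  Al2O3: 344.0·0.9960 + 1332·0.003000 + 81.60·0.2688 = 368.6 kg (target 368.6 kg)
  Li2O: 81.60·0.07370 = 6.014 kg (target 6.014 kg)
Auditing the glass mass value: Σ batch − LOI loss = 2000 kg (summing oxide targets gives 2000 kg; against the stated basis, 2000 kg — differing by rounding only).
Whole-batch sum: Σ batch = 2066 kg; LOI loss = Σ batch·LOI = 66.30 kg; yield = glass ÷ total batch = 96.79%.

Revised batch per 2000 kg frit:
  tabular alumina: 344.0 kg
  quartz sand: 1332 kg
  TiO2: 204.5 kg
  spodumene: 81.60 kg
  sodium sulfate: 103.9 kg
Total batch = 2066 kg; LOI loss = 66.30 kg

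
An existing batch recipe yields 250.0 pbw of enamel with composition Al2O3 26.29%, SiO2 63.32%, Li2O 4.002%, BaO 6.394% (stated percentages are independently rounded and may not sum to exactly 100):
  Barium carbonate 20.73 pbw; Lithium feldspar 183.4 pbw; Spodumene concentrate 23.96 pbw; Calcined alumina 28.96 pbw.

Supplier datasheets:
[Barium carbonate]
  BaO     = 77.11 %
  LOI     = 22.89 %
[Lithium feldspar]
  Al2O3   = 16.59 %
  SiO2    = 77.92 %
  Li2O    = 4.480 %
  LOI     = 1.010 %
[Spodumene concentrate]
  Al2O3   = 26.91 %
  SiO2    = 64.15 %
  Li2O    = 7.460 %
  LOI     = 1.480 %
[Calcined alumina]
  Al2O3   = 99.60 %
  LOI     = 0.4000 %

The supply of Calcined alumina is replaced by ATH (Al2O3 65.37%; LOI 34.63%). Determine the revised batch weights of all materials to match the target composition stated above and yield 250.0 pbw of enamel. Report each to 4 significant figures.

Revised batch per 250.0 pbw enamel:
  Barium carbonate: 20.73 pbw
  Lithium feldspar: 183.4 pbw
  Spodumene concentrate: 23.96 pbw
  ATH: 44.13 pbw
Total batch = 272.2 pbw; LOI loss = 22.23 pbw

Full float precision is held through every step. Values along the way are printed (rounded to four significant figures) when written out — a single rounding completes every reported number. The derived quantities are re-derived at full precision (the totals, the four compositions, ignition loss, yield, net glass mass) from the weighed amounts at 250.0 pbw of glass as given in the question or the answer.
Oxide mass targets, per 250.0 pbw enamel:
  Al2O3: 26.29% × 250.0 = 65.72 pbw
  SiO2: 63.32% × 250.0 = 158.3 pbw
  Li2O: 4.002% × 250.0 = 10.01 pbw
  BaO: 6.394% × 250.0 = 15.98 pbw
Per-oxide balance check working from each reported weight, relative to the basis at hand (summed amounts equal target values up to rounding of the answer):
  Al2O3: 183.4·0.1659 + 23.96·0.2691 + 44.13·0.6537 = 65.72 pbw (target 65.72 pbw)
  SiO2: 183.4·0.7792 + 23.96·0.6415 = 158.3 pbw (target 158.3 pbw)
  Li2O: 183.4·0.04480 + 23.96·0.07460 = 10.00 pbw (target 10.01 pbw)
  BaO: 20.73·0.7711 = 15.98 pbw (target 15.98 pbw)
Glass-mass closure: batch total minus LOI = 250.0 pbw (the Σ of target masses is 250.0 pbw; stated basis 250.0 pbw — rounding explains the deltas).
Whole-batch sum: Σ batch = 272.2 pbw; ignition loss, Σ(batch × LOI) = 22.23 pbw; the yield ratio, glass ÷ batch: 91.83%.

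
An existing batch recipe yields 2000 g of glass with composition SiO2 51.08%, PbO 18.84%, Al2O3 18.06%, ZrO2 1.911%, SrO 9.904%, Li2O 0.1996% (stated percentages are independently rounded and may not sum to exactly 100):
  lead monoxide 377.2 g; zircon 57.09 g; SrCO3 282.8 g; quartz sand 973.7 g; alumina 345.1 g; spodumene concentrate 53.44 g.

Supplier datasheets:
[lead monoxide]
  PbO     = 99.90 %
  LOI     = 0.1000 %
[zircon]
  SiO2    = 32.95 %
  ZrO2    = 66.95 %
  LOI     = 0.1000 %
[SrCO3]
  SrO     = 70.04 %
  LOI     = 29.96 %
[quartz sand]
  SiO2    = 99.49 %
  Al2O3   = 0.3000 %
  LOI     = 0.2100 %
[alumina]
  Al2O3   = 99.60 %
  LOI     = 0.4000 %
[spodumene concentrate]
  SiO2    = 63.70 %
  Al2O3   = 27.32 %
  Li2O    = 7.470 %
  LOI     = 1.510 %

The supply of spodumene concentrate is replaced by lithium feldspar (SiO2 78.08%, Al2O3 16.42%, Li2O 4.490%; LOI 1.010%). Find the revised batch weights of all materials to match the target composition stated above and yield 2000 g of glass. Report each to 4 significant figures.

The whole derivation carries full float precision at all times. The intermediate values are displayed (rounded to 4 significant figures) when written out. Every reported result undergoes a single rounding; the derived quantities are re-derived in exact precision (net glass mass, the yield, the totals, ignition loss, the six compositions) starting from the weights at 2000 g of glass as set out in problem or answer.
Target masses of each oxide per 2000 g glass:
  SiO2: 51.08% × 2000 = 1022 g
  PbO: 18.84% × 2000 = 376.8 g
  Al2O3: 18.06% × 2000 = 361.2 g
  ZrO2: 1.911% × 2000 = 38.22 g
  SrO: 9.904% × 2000 = 198.1 g
  Li2O: 0.1996% × 2000 = 3.992 g
Checking each oxide sum on the weights just shown, for the quoted basis mass (every target is met by its sum up to rounding of the answer):
  SiO2: 57.09·0.3295 + 938.2·0.9949 + 88.91·0.7808 = 1022 g (target 1022 g)
  PbO: 377.2·0.9990 = 376.8 g (target 376.8 g)
  Al2O3: 938.2·0.003000 + 345.2·0.9960 + 88.91·0.1642 = 361.2 g (target 361.2 g)
  ZrO2: 57.09·0.6695 = 38.22 g (target 38.22 g)
  SrO: 282.8·0.7004 = 198.1 g (target 198.1 g)
  Li2O: 88.91·0.04490 = 3.992 g (target 3.992 g)
Glass-mass closure: Σ batch − LOI loss = 2000 g (summing oxide targets gives 2000 g; stated basis 2000 g — rounding explains the deltas).
Batch grand total — Σ batch = 2089 g; LOI removed, Σ of batch·LOI: 89.41 g; the yield ratio, glass ÷ batch: 95.72%.

Revised batch per 2000 g glass:
  lead monoxide: 377.2 g
  zircon: 57.09 g
  SrCO3: 282.8 g
  quartz sand: 938.2 g
  alumina: 345.2 g
  lithium feldspar: 88.91 g
Total batch = 2089 g; LOI loss = 89.41 g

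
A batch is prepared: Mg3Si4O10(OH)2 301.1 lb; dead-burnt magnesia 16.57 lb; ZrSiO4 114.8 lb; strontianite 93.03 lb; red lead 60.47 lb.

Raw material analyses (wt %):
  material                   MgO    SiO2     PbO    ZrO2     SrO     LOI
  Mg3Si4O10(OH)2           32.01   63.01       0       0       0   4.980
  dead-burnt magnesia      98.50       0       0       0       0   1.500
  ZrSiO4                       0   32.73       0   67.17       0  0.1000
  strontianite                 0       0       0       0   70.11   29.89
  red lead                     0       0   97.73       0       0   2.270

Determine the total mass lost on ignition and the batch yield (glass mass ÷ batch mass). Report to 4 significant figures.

LOI loss = 44.54 lb; glass = 541.4 lb; yield = 92.40%

Full precision is held from first step to last. Intermediates are printed, with 4-significant-digit rounding, in the printout. Each reported figure takes exactly one rounding. The derived quantities (ignition loss, the totals, yield, net glass mass, five oxide percentages) are re-derived in full precision from the batch weights for 541.4 lb of glass as quoted within the problem or the answer.
Per-material ignition loss:
  Mg3Si4O10(OH)2: 301.1 × 0.04980 = 14.99 lb
  dead-burnt magnesia: 16.57 × 0.01500 = 0.2485 lb
  ZrSiO4: 114.8 × 0.001000 = 0.1148 lb
  strontianite: 93.03 × 0.2989 = 27.81 lb
  red lead: 60.47 × 0.02270 = 1.373 lb
Total LOI = 44.54 lb
Glass = batch − LOI = 586.0 − 44.54 = 541.4 lb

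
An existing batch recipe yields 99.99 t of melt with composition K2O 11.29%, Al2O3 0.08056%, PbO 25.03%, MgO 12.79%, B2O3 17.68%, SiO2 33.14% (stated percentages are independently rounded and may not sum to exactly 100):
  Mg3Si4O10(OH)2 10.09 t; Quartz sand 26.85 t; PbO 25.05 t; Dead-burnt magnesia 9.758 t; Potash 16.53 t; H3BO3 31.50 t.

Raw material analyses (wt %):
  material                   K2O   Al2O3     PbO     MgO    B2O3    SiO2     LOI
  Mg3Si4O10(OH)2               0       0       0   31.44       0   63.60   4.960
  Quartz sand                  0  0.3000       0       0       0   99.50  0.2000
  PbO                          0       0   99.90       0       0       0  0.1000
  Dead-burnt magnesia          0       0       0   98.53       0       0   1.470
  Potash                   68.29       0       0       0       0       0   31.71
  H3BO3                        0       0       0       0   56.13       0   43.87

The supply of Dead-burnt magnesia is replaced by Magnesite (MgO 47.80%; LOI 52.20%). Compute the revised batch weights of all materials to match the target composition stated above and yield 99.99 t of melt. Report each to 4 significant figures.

Revised batch per 99.99 t melt:
  Mg3Si4O10(OH)2: 10.09 t
  Quartz sand: 26.85 t
  PbO: 25.05 t
  Magnesite: 20.11 t
  Potash: 16.53 t
  H3BO3: 31.50 t
Total batch = 130.1 t; LOI loss = 30.14 t

Mid-chain values are printed rounded to 4 significant figures at each printed step; all internal work carries full float precision at each step; every reported number is rounded just once; the derived quantities (totals, ignition loss, the six compositions, the yield, net glass mass) are re-derived at full float precision using the weight values per 99.99 t of glass, as quoted within the question or the answer.
Oxide-by-oxide targets in 99.99 t melt:
  K2O: 11.29% × 99.99 = 11.29 t
  Al2O3: 0.08056% × 99.99 = 0.08055 t
  PbO: 25.03% × 99.99 = 25.03 t
  MgO: 12.79% × 99.99 = 12.79 t
  B2O3: 17.68% × 99.99 = 17.68 t
  SiO2: 33.14% × 99.99 = 33.14 t
Per-oxide balance check per the reported batch figures, versus the basis set out (target by target, the sums agree within answer rounding):
  K2O: 16.53·0.6829 = 11.29 t (target 11.29 t)
  Al2O3: 26.85·0.003000 = 0.08055 t (target 0.08055 t)
  PbO: 25.05·0.9990 = 25.02 t (target 25.03 t)
  MgO: 10.09·0.3144 + 20.11·0.4780 = 12.78 t (target 12.79 t)
  B2O3: 31.50·0.5613 = 17.68 t (target 17.68 t)
  SiO2: 10.09·0.6360 + 26.85·0.9950 = 33.13 t (target 33.14 t)
The glass-mass cross-check: batch Σ − ignition loss = 99.99 t (the Σ of target masses is 100.0 t; the stated basis being 99.99 t — deltas are rounding alone).
Adding the batch up: Σ batch = 130.1 t; ignition loss, Σ(batch × LOI) = 30.14 t; the yield ratio, glass ÷ batch: 76.84%.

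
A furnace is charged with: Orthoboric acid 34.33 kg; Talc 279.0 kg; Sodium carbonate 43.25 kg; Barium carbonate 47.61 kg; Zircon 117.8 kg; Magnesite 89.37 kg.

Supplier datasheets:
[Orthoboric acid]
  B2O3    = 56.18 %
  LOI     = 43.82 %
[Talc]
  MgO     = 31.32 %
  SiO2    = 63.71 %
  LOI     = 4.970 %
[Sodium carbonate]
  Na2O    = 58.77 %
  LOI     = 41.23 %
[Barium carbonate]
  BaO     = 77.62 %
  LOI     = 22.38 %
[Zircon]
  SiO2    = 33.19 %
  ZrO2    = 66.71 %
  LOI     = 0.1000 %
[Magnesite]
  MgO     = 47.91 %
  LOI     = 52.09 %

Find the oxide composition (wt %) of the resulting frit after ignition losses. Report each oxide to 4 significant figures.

Working values are shown rounded off to 4 significant digits in the working; the working math maintains full precision at every stage. Exactly one rounding is applied to every reported value; derived quantities are recomputed at exact precision (totals, yield, LOI, net glass mass, six oxide percentages) using the weight values at 507.3 kg of glass, as written in either problem or answer.
Mass of each oxide from the mix:
  BaO: 47.61·0.7762 = 36.95 kg
  MgO: 279.0·0.3132 + 89.37·0.4791 = 130.2 kg
  SiO2: 279.0·0.6371 + 117.8·0.3319 = 216.8 kg
  ZrO2: 117.8·0.6671 = 78.58 kg
  Na2O: 43.25·0.5877 = 25.42 kg
  B2O3: 34.33·0.5618 = 19.29 kg
LOI: 34.33·0.4382 + 279.0·0.04970 + 43.25·0.4123 + 47.61·0.2238 + 117.8·0.001000 + 89.37·0.5209 = 104.1 kg
Resulting glass, batch − LOI: 611.4 − 104.1 = 507.3 kg (the oxide masses sum to this)
each wt % is 100 × oxide ÷ glass

Glass mass = 507.3 kg (batch 611.4 − LOI 104.1).
Composition: BaO 7.285%, MgO 25.67%, SiO2 42.75%, ZrO2 15.49%, Na2O 5.011%, B2O3 3.802%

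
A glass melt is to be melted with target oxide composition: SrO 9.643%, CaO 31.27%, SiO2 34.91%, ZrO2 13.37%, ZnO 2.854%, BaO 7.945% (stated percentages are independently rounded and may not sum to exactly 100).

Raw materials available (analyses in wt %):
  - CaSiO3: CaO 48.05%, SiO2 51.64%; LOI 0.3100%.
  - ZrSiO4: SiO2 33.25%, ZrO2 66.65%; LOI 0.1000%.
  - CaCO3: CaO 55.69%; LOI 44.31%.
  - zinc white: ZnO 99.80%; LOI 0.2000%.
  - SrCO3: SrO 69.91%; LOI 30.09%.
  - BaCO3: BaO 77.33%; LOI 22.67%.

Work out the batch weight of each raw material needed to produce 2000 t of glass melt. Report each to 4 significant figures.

The intermediate values appear with 4-significant-digit rounding in the working. All arithmetic runs at exact precision all the way through — a single rounding completes every reported number — all derived quantities, including glass mass, the yield, the totals, ignition loss, six oxide percentages, are recomputed using the weight values at 2000 t of glass at full precision exactly as shown in either problem or answer.
Target oxide masses per 2000 t glass melt:
  SrO: 9.643% × 2000 = 192.9 t
  CaO: 31.27% × 2000 = 625.4 t
  SiO2: 34.91% × 2000 = 698.2 t
  ZrO2: 13.37% × 2000 = 267.4 t
  ZnO: 2.854% × 2000 = 57.08 t
  BaO: 7.945% × 2000 = 158.9 t
Balance tally, oxide-wise, using the reported weights, for the quoted basis mass (every target is met by its sum inside rounding margins):
  SrO: 275.9·0.6991 = 192.9 t (target 192.9 t)
  CaO: 1094·0.4805 + 179.3·0.5569 = 625.5 t (target 625.4 t)
  SiO2: 1094·0.5164 + 401.2·0.3325 = 698.3 t (target 698.2 t)
  ZrO2: 401.2·0.6665 = 267.4 t (target 267.4 t)
  ZnO: 57.19·0.9980 = 57.08 t (target 57.08 t)
  BaO: 205.5·0.7733 = 158.9 t (target 158.9 t)
Auditing the glass mass value: net batch after ignition = 2000 t (per-oxide target masses sum to 2000 t; basis as stated: 2000 t — differing by rounding only).
Whole-batch sum: Σ batch = 2213 t; LOI loss = Σ batch·LOI = 213.0 t; yield, glass over the total, = 90.38%.

Batch per 2000 t glass melt:
  CaSiO3: 1094 t
  ZrSiO4: 401.2 t
  CaCO3: 179.3 t
  zinc white: 57.19 t
  SrCO3: 275.9 t
  BaCO3: 205.5 t
Total batch = 2213 t; LOI loss = 213.0 t; yield = 90.38%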